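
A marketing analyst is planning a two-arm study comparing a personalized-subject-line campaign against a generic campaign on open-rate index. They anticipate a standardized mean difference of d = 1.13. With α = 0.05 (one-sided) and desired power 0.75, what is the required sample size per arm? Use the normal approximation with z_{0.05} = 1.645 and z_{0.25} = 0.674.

n = 9 per group

For two independent groups with equal n: n = 2·((z_{α} + z_β) / d)².
z_{α} + z_β = 1.645 + 0.674 = 2.319.
n = 2 × (2.319 / 1.13)² = 2 × 2.052² = 2 × 4.21 = 8.4.
Round up to the next whole participant.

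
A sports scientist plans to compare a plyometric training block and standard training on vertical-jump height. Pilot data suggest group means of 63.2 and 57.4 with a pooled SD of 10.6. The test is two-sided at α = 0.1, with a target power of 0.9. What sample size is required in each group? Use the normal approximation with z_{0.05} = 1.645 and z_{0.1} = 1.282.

Cohen's d = |M₁ − M₂| / SD_pooled = |63.2 − 57.4| / 10.6 = 5.8 / 10.6 = 0.547.
For two independent groups with equal n: n = 2·((z_{α/2} + z_β) / d)².
z_{α/2} + z_β = 1.645 + 1.282 = 2.927.
n = 2 × (2.927 / 0.547)² = 2 × 5.351² = 2 × 28.63 = 57.3.
Round up to the next whole participant.

n = 58 per group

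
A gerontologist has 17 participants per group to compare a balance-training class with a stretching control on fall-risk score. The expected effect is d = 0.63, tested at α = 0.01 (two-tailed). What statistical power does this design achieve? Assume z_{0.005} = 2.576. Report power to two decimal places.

power ≈ 0.23

For two equal groups, power = Φ(d·√(n/2) − z_{α/2}).
d·√(n/2) = 0.63 × √(17/2) = 0.63 × 2.915 = 1.837.
z_β = 1.837 − 2.576 = -0.739.
Power = Φ(-0.739) = 0.230.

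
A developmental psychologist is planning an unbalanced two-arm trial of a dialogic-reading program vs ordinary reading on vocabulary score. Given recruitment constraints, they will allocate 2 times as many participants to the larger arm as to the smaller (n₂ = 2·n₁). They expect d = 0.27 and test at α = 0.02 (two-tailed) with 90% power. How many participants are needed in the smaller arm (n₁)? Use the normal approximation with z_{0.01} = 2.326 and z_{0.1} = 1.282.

n₁ = 268

With allocation ratio k = n₂/n₁ = 2, Var(x̄₁−x̄₂) = σ²(1/n₁ + 1/(k·n₁)) = σ²·(k+1)/(k·n₁).
So n₁ = (1 + 1/k)·((z_{α/2} + z_β)/d)² = 1.500 × (3.608/0.27)².
n₁ = 1.500 × 178.57 = 267.9.
Round up: n₁ = 268, giving n₂ = 2 × 268 = 536.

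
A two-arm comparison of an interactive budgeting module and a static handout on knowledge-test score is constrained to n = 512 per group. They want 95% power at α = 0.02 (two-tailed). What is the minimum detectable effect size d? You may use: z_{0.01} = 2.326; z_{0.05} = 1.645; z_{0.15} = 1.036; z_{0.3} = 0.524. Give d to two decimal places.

d_min ≈ 0.25

For two independent groups of n = 512 each: d_min = (z_{α/2} + z_β)·√(2/n).
z-sum = 2.326 + 1.645 = 3.971.
d_min = 3.971 × √(2/512) = 3.971 × 0.0625 = 0.248.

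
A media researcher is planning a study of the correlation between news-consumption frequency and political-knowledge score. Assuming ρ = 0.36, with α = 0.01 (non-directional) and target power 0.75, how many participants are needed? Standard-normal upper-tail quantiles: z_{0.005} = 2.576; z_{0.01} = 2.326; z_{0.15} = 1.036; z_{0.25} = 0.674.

n = 78

Fisher's z: C = ½·ln((1+r)/(1−r)) = ½·ln(2.1250) = 0.3769.
n = ((z_{α/2} + z_β)/C)² + 3.
(2.576 + 0.674) / 0.3769 = 3.250 / 0.3769 = 8.623.
n = 8.623² + 3 = 74.36 + 3 = 77.4.
Round up.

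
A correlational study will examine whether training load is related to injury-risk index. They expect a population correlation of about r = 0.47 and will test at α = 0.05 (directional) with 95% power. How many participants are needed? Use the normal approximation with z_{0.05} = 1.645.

Fisher's z: C = ½·ln((1+r)/(1−r)) = ½·ln(2.7736) = 0.5101.
n = ((z_{α} + z_β)/C)² + 3.
(1.645 + 1.645) / 0.5101 = 3.290 / 0.5101 = 6.450.
n = 6.450² + 3 = 41.60 + 3 = 44.6.
Round up.

n = 45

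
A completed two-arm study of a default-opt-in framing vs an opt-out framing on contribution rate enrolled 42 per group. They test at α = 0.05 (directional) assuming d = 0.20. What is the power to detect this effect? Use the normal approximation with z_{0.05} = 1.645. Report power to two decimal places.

For two equal groups, power = Φ(d·√(n/2) − z_{α}).
d·√(n/2) = 0.20 × √(42/2) = 0.20 × 4.583 = 0.917.
z_β = 0.917 − 1.645 = -0.728.
Power = Φ(-0.728) = 0.233.

power ≈ 0.23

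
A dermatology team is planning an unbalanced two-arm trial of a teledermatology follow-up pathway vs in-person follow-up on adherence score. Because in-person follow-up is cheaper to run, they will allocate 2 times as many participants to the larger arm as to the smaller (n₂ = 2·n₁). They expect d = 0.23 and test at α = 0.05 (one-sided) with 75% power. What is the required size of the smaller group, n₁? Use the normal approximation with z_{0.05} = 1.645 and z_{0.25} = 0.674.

n₁ = 153

With allocation ratio k = n₂/n₁ = 2, Var(x̄₁−x̄₂) = σ²(1/n₁ + 1/(k·n₁)) = σ²·(k+1)/(k·n₁).
So n₁ = (1 + 1/k)·((z_{α} + z_β)/d)² = 1.500 × (2.319/0.23)².
n₁ = 1.500 × 101.66 = 152.5.
Round up: n₁ = 153, giving n₂ = 2 × 153 = 306.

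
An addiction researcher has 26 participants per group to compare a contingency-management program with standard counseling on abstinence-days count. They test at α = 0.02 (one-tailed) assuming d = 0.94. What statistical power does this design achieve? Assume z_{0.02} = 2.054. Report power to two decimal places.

power ≈ 0.91

For two equal groups, power = Φ(d·√(n/2) − z_{α}).
d·√(n/2) = 0.94 × √(26/2) = 0.94 × 3.606 = 3.389.
z_β = 3.389 − 2.054 = 1.335.
Power = Φ(1.335) = 0.909.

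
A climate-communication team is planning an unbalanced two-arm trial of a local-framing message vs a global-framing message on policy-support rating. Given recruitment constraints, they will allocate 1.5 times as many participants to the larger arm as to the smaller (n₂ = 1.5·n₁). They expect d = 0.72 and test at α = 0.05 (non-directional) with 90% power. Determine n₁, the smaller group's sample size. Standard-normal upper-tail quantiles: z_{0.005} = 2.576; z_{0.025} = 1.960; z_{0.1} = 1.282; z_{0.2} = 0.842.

n₁ = 34

With allocation ratio k = n₂/n₁ = 1.5, Var(x̄₁−x̄₂) = σ²(1/n₁ + 1/(k·n₁)) = σ²·(k+1)/(k·n₁).
So n₁ = (1 + 1/k)·((z_{α/2} + z_β)/d)² = 1.667 × (3.242/0.72)².
n₁ = 1.667 × 20.28 = 33.8.
Round up: n₁ = 34, giving n₂ = 1.5 × 34 = 51.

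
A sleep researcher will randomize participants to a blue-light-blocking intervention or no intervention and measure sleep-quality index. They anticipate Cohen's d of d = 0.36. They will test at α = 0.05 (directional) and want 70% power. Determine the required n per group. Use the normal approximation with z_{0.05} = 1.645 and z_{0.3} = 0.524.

n = 73 per group

For two independent groups with equal n: n = 2·((z_{α} + z_β) / d)².
z_{α} + z_β = 1.645 + 0.524 = 2.169.
n = 2 × (2.169 / 0.36)² = 2 × 6.025² = 2 × 36.30 = 72.6.
Round up to the next whole participant.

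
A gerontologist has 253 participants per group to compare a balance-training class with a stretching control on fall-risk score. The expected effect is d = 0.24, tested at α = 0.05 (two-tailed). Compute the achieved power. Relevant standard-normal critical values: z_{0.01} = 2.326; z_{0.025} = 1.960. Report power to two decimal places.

For two equal groups, power = Φ(d·√(n/2) − z_{α/2}).
d·√(n/2) = 0.24 × √(253/2) = 0.24 × 11.247 = 2.699.
z_β = 2.699 − 1.960 = 0.739.
Power = Φ(0.739) = 0.770.

power ≈ 0.77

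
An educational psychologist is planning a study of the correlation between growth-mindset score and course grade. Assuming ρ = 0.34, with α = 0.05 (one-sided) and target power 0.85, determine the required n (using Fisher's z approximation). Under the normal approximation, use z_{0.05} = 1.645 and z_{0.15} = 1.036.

Fisher's z: C = ½·ln((1+r)/(1−r)) = ½·ln(2.0303) = 0.3541.
n = ((z_{α} + z_β)/C)² + 3.
(1.645 + 1.036) / 0.3541 = 2.681 / 0.3541 = 7.571.
n = 7.571² + 3 = 57.32 + 3 = 60.3.
Round up.

n = 61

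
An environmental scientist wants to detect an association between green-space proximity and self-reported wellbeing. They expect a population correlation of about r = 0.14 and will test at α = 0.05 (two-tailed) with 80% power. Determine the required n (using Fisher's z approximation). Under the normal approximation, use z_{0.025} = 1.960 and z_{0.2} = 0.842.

Fisher's z: C = ½·ln((1+r)/(1−r)) = ½·ln(1.3256) = 0.1409.
n = ((z_{α/2} + z_β)/C)² + 3.
(1.960 + 0.842) / 0.1409 = 2.802 / 0.1409 = 19.886.
n = 19.886² + 3 = 395.47 + 3 = 398.5.
Round up.

n = 399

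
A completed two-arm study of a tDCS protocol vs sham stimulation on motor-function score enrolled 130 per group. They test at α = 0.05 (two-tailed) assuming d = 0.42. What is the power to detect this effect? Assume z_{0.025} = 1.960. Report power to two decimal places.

For two equal groups, power = Φ(d·√(n/2) − z_{α/2}).
d·√(n/2) = 0.42 × √(130/2) = 0.42 × 8.062 = 3.386.
z_β = 3.386 − 1.960 = 1.426.
Power = Φ(1.426) = 0.923.

power ≈ 0.92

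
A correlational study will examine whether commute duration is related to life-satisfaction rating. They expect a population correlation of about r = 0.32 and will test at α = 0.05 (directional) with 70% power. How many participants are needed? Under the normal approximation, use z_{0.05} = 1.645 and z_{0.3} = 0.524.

n = 46

Fisher's z: C = ½·ln((1+r)/(1−r)) = ½·ln(1.9412) = 0.3316.
n = ((z_{α} + z_β)/C)² + 3.
(1.645 + 0.524) / 0.3316 = 2.169 / 0.3316 = 6.541.
n = 6.541² + 3 = 42.78 + 3 = 45.8.
Round up.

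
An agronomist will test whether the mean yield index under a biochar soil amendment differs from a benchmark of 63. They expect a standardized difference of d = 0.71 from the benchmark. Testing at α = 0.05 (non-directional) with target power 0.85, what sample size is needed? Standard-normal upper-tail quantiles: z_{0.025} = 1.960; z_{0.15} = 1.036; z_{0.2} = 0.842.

n = 18

For a one-sample test: n = ((z_{α/2} + z_β) / d)².
z_{α/2} + z_β = 1.960 + 1.036 = 2.996.
n = (2.996 / 0.71)² = 4.220² = 17.81.
Round up.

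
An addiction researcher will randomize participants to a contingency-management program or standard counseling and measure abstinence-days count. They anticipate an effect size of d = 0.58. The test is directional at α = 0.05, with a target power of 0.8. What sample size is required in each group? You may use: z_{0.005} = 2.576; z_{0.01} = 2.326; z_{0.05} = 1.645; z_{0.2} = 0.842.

n = 37 per group

For two independent groups with equal n: n = 2·((z_{α} + z_β) / d)².
z_{α} + z_β = 1.645 + 0.842 = 2.487.
n = 2 × (2.487 / 0.58)² = 2 × 4.288² = 2 × 18.39 = 36.8.
Round up to the next whole participant.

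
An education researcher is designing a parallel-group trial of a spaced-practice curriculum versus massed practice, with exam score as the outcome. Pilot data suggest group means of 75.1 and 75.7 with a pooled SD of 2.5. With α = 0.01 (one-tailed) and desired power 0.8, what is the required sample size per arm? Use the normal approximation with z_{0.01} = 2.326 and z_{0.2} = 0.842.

n = 349 per group

Cohen's d = |M₁ − M₂| / SD_pooled = |75.1 − 75.7| / 2.5 = 0.6 / 2.5 = 0.240.
For two independent groups with equal n: n = 2·((z_{α} + z_β) / d)².
z_{α} + z_β = 2.326 + 0.842 = 3.168.
n = 2 × (3.168 / 0.240)² = 2 × 13.200² = 2 × 174.24 = 348.5.
Round up to the next whole participant.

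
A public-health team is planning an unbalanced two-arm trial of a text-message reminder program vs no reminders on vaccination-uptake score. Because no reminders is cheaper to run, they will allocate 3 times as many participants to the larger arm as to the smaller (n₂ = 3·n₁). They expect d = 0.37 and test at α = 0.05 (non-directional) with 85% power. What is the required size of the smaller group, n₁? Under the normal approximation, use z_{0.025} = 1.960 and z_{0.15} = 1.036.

n₁ = 88

With allocation ratio k = n₂/n₁ = 3, Var(x̄₁−x̄₂) = σ²(1/n₁ + 1/(k·n₁)) = σ²·(k+1)/(k·n₁).
So n₁ = (1 + 1/k)·((z_{α/2} + z_β)/d)² = 1.333 × (2.996/0.37)².
n₁ = 1.333 × 65.57 = 87.4.
Round up: n₁ = 88, giving n₂ = 3 × 88 = 264.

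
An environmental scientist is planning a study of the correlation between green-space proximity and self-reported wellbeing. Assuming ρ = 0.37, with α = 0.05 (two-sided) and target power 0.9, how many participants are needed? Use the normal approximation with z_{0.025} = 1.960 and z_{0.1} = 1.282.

n = 73

Fisher's z: C = ½·ln((1+r)/(1−r)) = ½·ln(2.1746) = 0.3884.
n = ((z_{α/2} + z_β)/C)² + 3.
(1.960 + 1.282) / 0.3884 = 3.242 / 0.3884 = 8.347.
n = 8.347² + 3 = 69.67 + 3 = 72.7.
Round up.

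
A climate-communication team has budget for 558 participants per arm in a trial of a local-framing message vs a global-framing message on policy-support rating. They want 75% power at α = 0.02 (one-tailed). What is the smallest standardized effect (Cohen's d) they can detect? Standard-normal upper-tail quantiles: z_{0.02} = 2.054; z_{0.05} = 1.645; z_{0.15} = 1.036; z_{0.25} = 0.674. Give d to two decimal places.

d_min ≈ 0.16

For two independent groups of n = 558 each: d_min = (z_{α} + z_β)·√(2/n).
z-sum = 2.054 + 0.674 = 2.728.
d_min = 2.728 × √(2/558) = 2.728 × 0.0599 = 0.163.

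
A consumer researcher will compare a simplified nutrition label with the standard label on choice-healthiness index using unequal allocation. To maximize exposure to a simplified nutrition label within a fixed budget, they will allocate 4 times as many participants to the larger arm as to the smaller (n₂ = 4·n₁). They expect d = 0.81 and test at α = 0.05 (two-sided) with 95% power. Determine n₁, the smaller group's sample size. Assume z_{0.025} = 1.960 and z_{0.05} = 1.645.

With allocation ratio k = n₂/n₁ = 4, Var(x̄₁−x̄₂) = σ²(1/n₁ + 1/(k·n₁)) = σ²·(k+1)/(k·n₁).
So n₁ = (1 + 1/k)·((z_{α/2} + z_β)/d)² = 1.250 × (3.605/0.81)².
n₁ = 1.250 × 19.81 = 24.8.
Round up: n₁ = 25, giving n₂ = 4 × 25 = 100.

n₁ = 25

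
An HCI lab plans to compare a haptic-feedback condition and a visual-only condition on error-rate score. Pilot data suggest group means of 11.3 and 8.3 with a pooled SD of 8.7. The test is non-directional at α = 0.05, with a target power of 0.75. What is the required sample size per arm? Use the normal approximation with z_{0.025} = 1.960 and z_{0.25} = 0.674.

n = 117 per group

Cohen's d = |M₁ − M₂| / SD_pooled = |11.3 − 8.3| / 8.7 = 3.0 / 8.7 = 0.345.
For two independent groups with equal n: n = 2·((z_{α/2} + z_β) / d)².
z_{α/2} + z_β = 1.960 + 0.674 = 2.634.
n = 2 × (2.634 / 0.345)² = 2 × 7.635² = 2 × 58.29 = 116.6.
Round up to the next whole participant.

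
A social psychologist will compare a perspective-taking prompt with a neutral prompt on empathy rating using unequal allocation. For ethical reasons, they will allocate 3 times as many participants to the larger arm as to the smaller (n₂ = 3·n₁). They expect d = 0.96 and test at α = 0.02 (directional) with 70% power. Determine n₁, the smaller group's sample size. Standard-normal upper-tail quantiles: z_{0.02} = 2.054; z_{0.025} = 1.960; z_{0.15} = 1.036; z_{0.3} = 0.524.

With allocation ratio k = n₂/n₁ = 3, Var(x̄₁−x̄₂) = σ²(1/n₁ + 1/(k·n₁)) = σ²·(k+1)/(k·n₁).
So n₁ = (1 + 1/k)·((z_{α} + z_β)/d)² = 1.333 × (2.578/0.96)².
n₁ = 1.333 × 7.21 = 9.6.
Round up: n₁ = 10, giving n₂ = 3 × 10 = 30.

n₁ = 10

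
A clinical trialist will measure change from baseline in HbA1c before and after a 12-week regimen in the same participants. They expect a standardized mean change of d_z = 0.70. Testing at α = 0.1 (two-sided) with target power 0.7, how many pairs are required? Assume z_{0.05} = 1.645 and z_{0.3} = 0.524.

For a paired (one-sample on differences) test: n = ((z_{α/2} + z_β) / d)².
z_{α/2} + z_β = 1.645 + 0.524 = 2.169.
n = (2.169 / 0.70)² = 3.099² = 9.60.
Round up.

n = 10 pairs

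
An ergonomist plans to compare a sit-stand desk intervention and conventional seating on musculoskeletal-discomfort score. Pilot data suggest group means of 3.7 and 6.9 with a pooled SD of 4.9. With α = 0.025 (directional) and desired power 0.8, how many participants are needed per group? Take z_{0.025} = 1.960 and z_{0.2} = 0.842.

n = 37 per group

Cohen's d = |M₁ − M₂| / SD_pooled = |3.7 − 6.9| / 4.9 = 3.2 / 4.9 = 0.653.
For two independent groups with equal n: n = 2·((z_{α} + z_β) / d)².
z_{α} + z_β = 1.960 + 0.842 = 2.802.
n = 2 × (2.802 / 0.653)² = 2 × 4.291² = 2 × 18.41 = 36.8.
Round up to the next whole participant.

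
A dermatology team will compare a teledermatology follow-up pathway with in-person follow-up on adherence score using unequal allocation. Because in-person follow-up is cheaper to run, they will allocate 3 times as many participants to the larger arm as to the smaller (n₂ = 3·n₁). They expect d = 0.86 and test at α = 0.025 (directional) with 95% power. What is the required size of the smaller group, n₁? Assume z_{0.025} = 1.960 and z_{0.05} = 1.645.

n₁ = 24

With allocation ratio k = n₂/n₁ = 3, Var(x̄₁−x̄₂) = σ²(1/n₁ + 1/(k·n₁)) = σ²·(k+1)/(k·n₁).
So n₁ = (1 + 1/k)·((z_{α} + z_β)/d)² = 1.333 × (3.605/0.86)².
n₁ = 1.333 × 17.57 = 23.4.
Round up: n₁ = 24, giving n₂ = 3 × 24 = 72.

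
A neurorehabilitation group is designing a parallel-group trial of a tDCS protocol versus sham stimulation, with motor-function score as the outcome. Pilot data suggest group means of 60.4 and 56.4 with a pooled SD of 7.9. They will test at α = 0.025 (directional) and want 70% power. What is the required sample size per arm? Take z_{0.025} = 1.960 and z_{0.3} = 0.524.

n = 49 per group

Cohen's d = |M₁ − M₂| / SD_pooled = |60.4 − 56.4| / 7.9 = 4.0 / 7.9 = 0.506.
For two independent groups with equal n: n = 2·((z_{α} + z_β) / d)².
z_{α} + z_β = 1.960 + 0.524 = 2.484.
n = 2 × (2.484 / 0.506)² = 2 × 4.909² = 2 × 24.10 = 48.2.
Round up to the next whole participant.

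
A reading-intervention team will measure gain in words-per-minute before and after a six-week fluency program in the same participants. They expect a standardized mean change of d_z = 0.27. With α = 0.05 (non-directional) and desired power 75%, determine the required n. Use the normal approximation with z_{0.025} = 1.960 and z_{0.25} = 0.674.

For a paired (one-sample on differences) test: n = ((z_{α/2} + z_β) / d)².
z_{α/2} + z_β = 1.960 + 0.674 = 2.634.
n = (2.634 / 0.27)² = 9.756² = 95.17.
Round up.

n = 96 pairs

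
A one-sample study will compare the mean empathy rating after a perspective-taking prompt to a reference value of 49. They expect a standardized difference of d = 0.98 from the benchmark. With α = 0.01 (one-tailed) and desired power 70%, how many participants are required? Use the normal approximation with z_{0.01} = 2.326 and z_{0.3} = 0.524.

n = 9

For a one-sample test: n = ((z_{α} + z_β) / d)².
z_{α} + z_β = 2.326 + 0.524 = 2.850.
n = (2.850 / 0.98)² = 2.908² = 8.46.
Round up.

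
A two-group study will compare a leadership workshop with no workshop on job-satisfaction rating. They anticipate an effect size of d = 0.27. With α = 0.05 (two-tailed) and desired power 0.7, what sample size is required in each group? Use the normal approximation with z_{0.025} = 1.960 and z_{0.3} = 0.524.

For two independent groups with equal n: n = 2·((z_{α/2} + z_β) / d)².
z_{α/2} + z_β = 1.960 + 0.524 = 2.484.
n = 2 × (2.484 / 0.27)² = 2 × 9.200² = 2 × 84.64 = 169.3.
Round up to the next whole participant.

n = 170 per group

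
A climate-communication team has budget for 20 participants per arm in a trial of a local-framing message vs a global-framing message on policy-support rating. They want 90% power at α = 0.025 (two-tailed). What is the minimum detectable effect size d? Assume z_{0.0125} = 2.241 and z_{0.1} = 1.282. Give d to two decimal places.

d_min ≈ 1.11

For two independent groups of n = 20 each: d_min = (z_{α/2} + z_β)·√(2/n).
z-sum = 2.241 + 1.282 = 3.523.
d_min = 3.523 × √(2/20) = 3.523 × 0.3162 = 1.114.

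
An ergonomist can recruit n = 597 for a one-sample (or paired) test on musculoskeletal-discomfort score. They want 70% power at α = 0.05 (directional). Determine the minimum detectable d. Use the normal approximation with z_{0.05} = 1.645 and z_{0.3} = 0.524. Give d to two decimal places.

d_min ≈ 0.09

For a single sample (or paired design) of n = 597: d_min = (z_{α} + z_β)/√n.
z-sum = 1.645 + 0.524 = 2.169.
d_min = 2.169 / √597 = 2.169 / 24.434 = 0.089.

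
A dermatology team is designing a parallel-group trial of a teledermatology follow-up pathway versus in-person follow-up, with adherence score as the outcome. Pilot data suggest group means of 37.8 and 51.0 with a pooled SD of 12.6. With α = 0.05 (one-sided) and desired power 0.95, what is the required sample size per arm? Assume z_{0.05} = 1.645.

Cohen's d = |M₁ − M₂| / SD_pooled = |37.8 − 51.0| / 12.6 = 13.2 / 12.6 = 1.048.
For two independent groups with equal n: n = 2·((z_{α} + z_β) / d)².
z_{α} + z_β = 1.645 + 1.645 = 3.290.
n = 2 × (3.290 / 1.048)² = 2 × 3.139² = 2 × 9.86 = 19.7.
Round up to the next whole participant.

n = 20 per group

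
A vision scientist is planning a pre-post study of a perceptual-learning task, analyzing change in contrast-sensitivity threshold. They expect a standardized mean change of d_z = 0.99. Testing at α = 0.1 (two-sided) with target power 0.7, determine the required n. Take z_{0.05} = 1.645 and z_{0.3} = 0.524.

n = 5 pairs

For a paired (one-sample on differences) test: n = ((z_{α/2} + z_β) / d)².
z_{α/2} + z_β = 1.645 + 0.524 = 2.169.
n = (2.169 / 0.99)² = 2.191² = 4.80.
Round up.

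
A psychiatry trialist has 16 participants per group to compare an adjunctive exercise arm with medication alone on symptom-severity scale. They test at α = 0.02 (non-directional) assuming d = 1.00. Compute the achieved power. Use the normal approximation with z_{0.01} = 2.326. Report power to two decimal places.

For two equal groups, power = Φ(d·√(n/2) − z_{α/2}).
d·√(n/2) = 1.00 × √(16/2) = 1.00 × 2.828 = 2.828.
z_β = 2.828 − 2.326 = 0.502.
Power = Φ(0.502) = 0.692.

power ≈ 0.69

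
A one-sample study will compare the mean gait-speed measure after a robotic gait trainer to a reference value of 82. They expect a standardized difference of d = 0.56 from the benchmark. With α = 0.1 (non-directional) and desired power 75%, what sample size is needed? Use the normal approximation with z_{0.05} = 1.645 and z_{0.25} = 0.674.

For a one-sample test: n = ((z_{α/2} + z_β) / d)².
z_{α/2} + z_β = 1.645 + 0.674 = 2.319.
n = (2.319 / 0.56)² = 4.141² = 17.15.
Round up.

n = 18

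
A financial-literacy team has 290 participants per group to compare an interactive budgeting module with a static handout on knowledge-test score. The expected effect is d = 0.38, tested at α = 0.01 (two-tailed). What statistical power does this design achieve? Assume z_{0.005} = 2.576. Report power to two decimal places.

power ≈ 0.98

For two equal groups, power = Φ(d·√(n/2) − z_{α/2}).
d·√(n/2) = 0.38 × √(290/2) = 0.38 × 12.042 = 4.576.
z_β = 4.576 − 2.576 = 2.000.
Power = Φ(2.000) = 0.977.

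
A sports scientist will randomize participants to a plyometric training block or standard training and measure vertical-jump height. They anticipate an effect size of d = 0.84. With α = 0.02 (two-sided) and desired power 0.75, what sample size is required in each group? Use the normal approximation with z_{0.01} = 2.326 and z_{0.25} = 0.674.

For two independent groups with equal n: n = 2·((z_{α/2} + z_β) / d)².
z_{α/2} + z_β = 2.326 + 0.674 = 3.000.
n = 2 × (3.000 / 0.84)² = 2 × 3.571² = 2 × 12.76 = 25.5.
Round up to the next whole participant.

n = 26 per group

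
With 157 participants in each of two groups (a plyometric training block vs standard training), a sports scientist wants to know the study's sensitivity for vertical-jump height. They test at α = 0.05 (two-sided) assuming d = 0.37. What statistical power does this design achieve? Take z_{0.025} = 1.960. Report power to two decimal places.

For two equal groups, power = Φ(d·√(n/2) − z_{α/2}).
d·√(n/2) = 0.37 × √(157/2) = 0.37 × 8.860 = 3.278.
z_β = 3.278 − 1.960 = 1.318.
Power = Φ(1.318) = 0.906.

power ≈ 0.91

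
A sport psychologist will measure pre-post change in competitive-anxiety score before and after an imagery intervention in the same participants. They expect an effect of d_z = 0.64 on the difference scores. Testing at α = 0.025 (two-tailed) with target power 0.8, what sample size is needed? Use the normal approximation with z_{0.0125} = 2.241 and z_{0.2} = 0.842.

For a paired (one-sample on differences) test: n = ((z_{α/2} + z_β) / d)².
z_{α/2} + z_β = 2.241 + 0.842 = 3.083.
n = (3.083 / 0.64)² = 4.817² = 23.21.
Round up.

n = 24 pairs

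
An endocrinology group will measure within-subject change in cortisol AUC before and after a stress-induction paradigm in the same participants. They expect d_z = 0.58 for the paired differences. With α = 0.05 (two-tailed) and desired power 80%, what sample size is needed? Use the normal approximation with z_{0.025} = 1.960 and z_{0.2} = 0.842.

For a paired (one-sample on differences) test: n = ((z_{α/2} + z_β) / d)².
z_{α/2} + z_β = 1.960 + 0.842 = 2.802.
n = (2.802 / 0.58)² = 4.831² = 23.34.
Round up.

n = 24 pairs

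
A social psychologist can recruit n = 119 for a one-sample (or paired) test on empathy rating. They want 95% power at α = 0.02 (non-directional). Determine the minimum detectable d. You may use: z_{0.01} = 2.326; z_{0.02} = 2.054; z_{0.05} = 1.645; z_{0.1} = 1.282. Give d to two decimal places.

For a single sample (or paired design) of n = 119: d_min = (z_{α/2} + z_β)/√n.
z-sum = 2.326 + 1.645 = 3.971.
d_min = 3.971 / √119 = 3.971 / 10.909 = 0.364.

d_min ≈ 0.36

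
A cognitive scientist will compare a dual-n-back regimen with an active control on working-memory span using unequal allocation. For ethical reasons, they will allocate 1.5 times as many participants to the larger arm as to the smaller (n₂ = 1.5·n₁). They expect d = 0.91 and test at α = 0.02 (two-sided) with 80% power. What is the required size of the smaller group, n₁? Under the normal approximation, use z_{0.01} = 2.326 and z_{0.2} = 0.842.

With allocation ratio k = n₂/n₁ = 1.5, Var(x̄₁−x̄₂) = σ²(1/n₁ + 1/(k·n₁)) = σ²·(k+1)/(k·n₁).
So n₁ = (1 + 1/k)·((z_{α/2} + z_β)/d)² = 1.667 × (3.168/0.91)².
n₁ = 1.667 × 12.12 = 20.2.
Round up: n₁ = 21, giving n₂ = ⌈1.5 × 21⌉ = ⌈31.5⌉ = 32.

n₁ = 21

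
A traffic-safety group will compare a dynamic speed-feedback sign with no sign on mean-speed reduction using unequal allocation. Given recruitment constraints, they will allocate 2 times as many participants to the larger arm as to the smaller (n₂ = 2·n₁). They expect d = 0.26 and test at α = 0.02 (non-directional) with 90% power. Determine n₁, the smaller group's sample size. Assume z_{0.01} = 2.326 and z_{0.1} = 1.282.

n₁ = 289

With allocation ratio k = n₂/n₁ = 2, Var(x̄₁−x̄₂) = σ²(1/n₁ + 1/(k·n₁)) = σ²·(k+1)/(k·n₁).
So n₁ = (1 + 1/k)·((z_{α/2} + z_β)/d)² = 1.500 × (3.608/0.26)².
n₁ = 1.500 × 192.57 = 288.9.
Round up: n₁ = 289, giving n₂ = 2 × 289 = 578.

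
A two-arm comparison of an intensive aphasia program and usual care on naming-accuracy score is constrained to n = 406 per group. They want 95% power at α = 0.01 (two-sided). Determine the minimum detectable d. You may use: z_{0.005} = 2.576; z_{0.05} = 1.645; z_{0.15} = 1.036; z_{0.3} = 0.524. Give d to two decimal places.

For two independent groups of n = 406 each: d_min = (z_{α/2} + z_β)·√(2/n).
z-sum = 2.576 + 1.645 = 4.221.
d_min = 4.221 × √(2/406) = 4.221 × 0.0702 = 0.296.

d_min ≈ 0.30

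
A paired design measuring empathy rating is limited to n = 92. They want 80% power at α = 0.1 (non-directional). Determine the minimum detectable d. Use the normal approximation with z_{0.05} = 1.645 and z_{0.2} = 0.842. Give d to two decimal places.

d_min ≈ 0.26

For a single sample (or paired design) of n = 92: d_min = (z_{α/2} + z_β)/√n.
z-sum = 1.645 + 0.842 = 2.487.
d_min = 2.487 / √92 = 2.487 / 9.592 = 0.259.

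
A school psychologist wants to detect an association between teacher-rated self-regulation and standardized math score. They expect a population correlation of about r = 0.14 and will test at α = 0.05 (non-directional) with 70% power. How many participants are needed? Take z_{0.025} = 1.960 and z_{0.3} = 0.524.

Fisher's z: C = ½·ln((1+r)/(1−r)) = ½·ln(1.3256) = 0.1409.
n = ((z_{α/2} + z_β)/C)² + 3.
(1.960 + 0.524) / 0.1409 = 2.484 / 0.1409 = 17.630.
n = 17.630² + 3 = 310.80 + 3 = 313.8.
Round up.

n = 314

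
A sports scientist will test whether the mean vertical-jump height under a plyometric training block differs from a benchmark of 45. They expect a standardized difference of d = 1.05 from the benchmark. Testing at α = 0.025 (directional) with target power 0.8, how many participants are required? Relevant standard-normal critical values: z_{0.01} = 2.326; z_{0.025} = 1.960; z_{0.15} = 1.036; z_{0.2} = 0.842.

For a one-sample test: n = ((z_{α} + z_β) / d)².
z_{α} + z_β = 1.960 + 0.842 = 2.802.
n = (2.802 / 1.05)² = 2.669² = 7.12.
Round up.

n = 8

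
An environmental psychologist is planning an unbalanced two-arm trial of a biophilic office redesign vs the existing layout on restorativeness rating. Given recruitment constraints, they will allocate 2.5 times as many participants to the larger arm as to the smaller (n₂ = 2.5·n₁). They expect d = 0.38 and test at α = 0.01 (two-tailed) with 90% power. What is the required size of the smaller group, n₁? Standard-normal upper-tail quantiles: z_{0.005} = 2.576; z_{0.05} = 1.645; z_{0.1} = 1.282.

With allocation ratio k = n₂/n₁ = 2.5, Var(x̄₁−x̄₂) = σ²(1/n₁ + 1/(k·n₁)) = σ²·(k+1)/(k·n₁).
So n₁ = (1 + 1/k)·((z_{α/2} + z_β)/d)² = 1.400 × (3.858/0.38)².
n₁ = 1.400 × 103.08 = 144.3.
Round up: n₁ = 145, giving n₂ = ⌈2.5 × 145⌉ = ⌈362.5⌉ = 363.

n₁ = 145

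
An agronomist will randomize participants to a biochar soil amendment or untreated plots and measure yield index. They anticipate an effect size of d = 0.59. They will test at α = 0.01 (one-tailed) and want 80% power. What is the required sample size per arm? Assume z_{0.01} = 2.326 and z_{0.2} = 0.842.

For two independent groups with equal n: n = 2·((z_{α} + z_β) / d)².
z_{α} + z_β = 2.326 + 0.842 = 3.168.
n = 2 × (3.168 / 0.59)² = 2 × 5.369² = 2 × 28.83 = 57.7.
Round up to the next whole participant.

n = 58 per group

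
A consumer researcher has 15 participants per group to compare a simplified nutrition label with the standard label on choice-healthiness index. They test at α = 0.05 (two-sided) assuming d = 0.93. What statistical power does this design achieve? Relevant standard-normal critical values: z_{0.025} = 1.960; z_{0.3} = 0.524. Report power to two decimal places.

For two equal groups, power = Φ(d·√(n/2) − z_{α/2}).
d·√(n/2) = 0.93 × √(15/2) = 0.93 × 2.739 = 2.547.
z_β = 2.547 − 1.960 = 0.587.
Power = Φ(0.587) = 0.721.

power ≈ 0.72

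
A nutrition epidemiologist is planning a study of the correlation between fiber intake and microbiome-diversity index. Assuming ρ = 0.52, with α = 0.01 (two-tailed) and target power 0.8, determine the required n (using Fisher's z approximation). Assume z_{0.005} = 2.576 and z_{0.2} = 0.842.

Fisher's z: C = ½·ln((1+r)/(1−r)) = ½·ln(3.1667) = 0.5763.
n = ((z_{α/2} + z_β)/C)² + 3.
(2.576 + 0.842) / 0.5763 = 3.418 / 0.5763 = 5.931.
n = 5.931² + 3 = 35.18 + 3 = 38.2.
Round up.

n = 39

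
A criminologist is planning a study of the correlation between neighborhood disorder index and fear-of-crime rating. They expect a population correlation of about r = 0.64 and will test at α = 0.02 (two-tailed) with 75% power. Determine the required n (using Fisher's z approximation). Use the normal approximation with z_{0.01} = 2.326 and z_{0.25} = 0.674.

Fisher's z: C = ½·ln((1+r)/(1−r)) = ½·ln(4.5556) = 0.7582.
n = ((z_{α/2} + z_β)/C)² + 3.
(2.326 + 0.674) / 0.7582 = 3.000 / 0.7582 = 3.957.
n = 3.957² + 3 = 15.66 + 3 = 18.7.
Round up.

n = 19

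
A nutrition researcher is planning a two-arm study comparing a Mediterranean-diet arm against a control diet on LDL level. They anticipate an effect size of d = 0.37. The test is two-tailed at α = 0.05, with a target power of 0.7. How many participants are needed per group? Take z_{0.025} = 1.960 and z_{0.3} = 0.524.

For two independent groups with equal n: n = 2·((z_{α/2} + z_β) / d)².
z_{α/2} + z_β = 1.960 + 0.524 = 2.484.
n = 2 × (2.484 / 0.37)² = 2 × 6.714² = 2 × 45.07 = 90.1.
Round up to the next whole participant.

n = 91 per group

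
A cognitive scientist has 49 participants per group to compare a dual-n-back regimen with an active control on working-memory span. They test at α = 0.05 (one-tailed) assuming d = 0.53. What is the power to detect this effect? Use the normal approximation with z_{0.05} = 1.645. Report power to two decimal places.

For two equal groups, power = Φ(d·√(n/2) − z_{α}).
d·√(n/2) = 0.53 × √(49/2) = 0.53 × 4.950 = 2.623.
z_β = 2.623 − 1.645 = 0.978.
Power = Φ(0.978) = 0.836.

power ≈ 0.84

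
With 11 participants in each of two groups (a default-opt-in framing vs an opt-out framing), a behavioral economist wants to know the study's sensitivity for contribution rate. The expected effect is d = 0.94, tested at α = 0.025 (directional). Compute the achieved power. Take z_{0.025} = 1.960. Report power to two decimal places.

power ≈ 0.60

For two equal groups, power = Φ(d·√(n/2) − z_{α}).
d·√(n/2) = 0.94 × √(11/2) = 0.94 × 2.345 = 2.204.
z_β = 2.204 − 1.960 = 0.244.
Power = Φ(0.244) = 0.597.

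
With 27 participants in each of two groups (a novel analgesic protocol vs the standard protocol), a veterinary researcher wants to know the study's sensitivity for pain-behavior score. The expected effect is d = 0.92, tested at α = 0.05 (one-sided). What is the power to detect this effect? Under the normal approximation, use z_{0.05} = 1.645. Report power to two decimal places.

For two equal groups, power = Φ(d·√(n/2) − z_{α}).
d·√(n/2) = 0.92 × √(27/2) = 0.92 × 3.674 = 3.380.
z_β = 3.380 − 1.645 = 1.735.
Power = Φ(1.735) = 0.959.

power ≈ 0.96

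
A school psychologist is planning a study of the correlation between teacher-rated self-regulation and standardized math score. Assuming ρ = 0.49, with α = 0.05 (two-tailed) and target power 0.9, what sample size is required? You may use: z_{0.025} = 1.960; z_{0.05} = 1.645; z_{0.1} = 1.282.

n = 40

Fisher's z: C = ½·ln((1+r)/(1−r)) = ½·ln(2.9216) = 0.5361.
n = ((z_{α/2} + z_β)/C)² + 3.
(1.960 + 1.282) / 0.5361 = 3.242 / 0.5361 = 6.047.
n = 6.047² + 3 = 36.57 + 3 = 39.6.
Round up.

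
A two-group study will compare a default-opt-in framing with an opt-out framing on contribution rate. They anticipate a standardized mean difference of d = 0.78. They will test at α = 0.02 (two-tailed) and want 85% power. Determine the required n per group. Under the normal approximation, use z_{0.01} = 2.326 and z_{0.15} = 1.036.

For two independent groups with equal n: n = 2·((z_{α/2} + z_β) / d)².
z_{α/2} + z_β = 2.326 + 1.036 = 3.362.
n = 2 × (3.362 / 0.78)² = 2 × 4.310² = 2 × 18.58 = 37.2.
Round up to the next whole participant.

n = 38 per group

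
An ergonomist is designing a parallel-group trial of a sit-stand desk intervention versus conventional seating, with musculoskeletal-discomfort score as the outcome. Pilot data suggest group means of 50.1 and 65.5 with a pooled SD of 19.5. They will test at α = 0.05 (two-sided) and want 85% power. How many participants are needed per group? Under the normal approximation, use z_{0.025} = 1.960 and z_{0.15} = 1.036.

Cohen's d = |M₁ − M₂| / SD_pooled = |50.1 − 65.5| / 19.5 = 15.4 / 19.5 = 0.790.
For two independent groups with equal n: n = 2·((z_{α/2} + z_β) / d)².
z_{α/2} + z_β = 1.960 + 1.036 = 2.996.
n = 2 × (2.996 / 0.790)² = 2 × 3.792² = 2 × 14.38 = 28.8.
Round up to the next whole participant.

n = 29 per group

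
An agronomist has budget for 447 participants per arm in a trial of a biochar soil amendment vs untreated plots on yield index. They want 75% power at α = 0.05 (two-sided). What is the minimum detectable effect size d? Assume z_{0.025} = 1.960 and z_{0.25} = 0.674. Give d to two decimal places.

For two independent groups of n = 447 each: d_min = (z_{α/2} + z_β)·√(2/n).
z-sum = 1.960 + 0.674 = 2.634.
d_min = 2.634 × √(2/447) = 2.634 × 0.0669 = 0.176.

d_min ≈ 0.18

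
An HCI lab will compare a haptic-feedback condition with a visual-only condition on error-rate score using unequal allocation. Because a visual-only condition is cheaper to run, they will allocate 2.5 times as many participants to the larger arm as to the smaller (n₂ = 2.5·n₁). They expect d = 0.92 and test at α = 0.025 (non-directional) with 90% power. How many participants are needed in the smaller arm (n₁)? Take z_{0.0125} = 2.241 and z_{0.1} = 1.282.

n₁ = 21

With allocation ratio k = n₂/n₁ = 2.5, Var(x̄₁−x̄₂) = σ²(1/n₁ + 1/(k·n₁)) = σ²·(k+1)/(k·n₁).
So n₁ = (1 + 1/k)·((z_{α/2} + z_β)/d)² = 1.400 × (3.523/0.92)².
n₁ = 1.400 × 14.66 = 20.5.
Round up: n₁ = 21, giving n₂ = ⌈2.5 × 21⌉ = ⌈52.5⌉ = 53.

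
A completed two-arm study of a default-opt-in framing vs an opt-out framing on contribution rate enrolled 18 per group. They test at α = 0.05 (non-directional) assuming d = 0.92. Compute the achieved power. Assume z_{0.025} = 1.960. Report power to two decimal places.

power ≈ 0.79

For two equal groups, power = Φ(d·√(n/2) − z_{α/2}).
d·√(n/2) = 0.92 × √(18/2) = 0.92 × 3.000 = 2.760.
z_β = 2.760 − 1.960 = 0.800.
Power = Φ(0.800) = 0.788.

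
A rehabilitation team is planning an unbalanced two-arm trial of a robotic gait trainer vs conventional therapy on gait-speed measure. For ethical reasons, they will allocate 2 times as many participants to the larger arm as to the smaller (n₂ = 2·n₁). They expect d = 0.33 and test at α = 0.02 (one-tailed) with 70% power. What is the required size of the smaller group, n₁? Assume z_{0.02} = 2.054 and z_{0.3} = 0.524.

n₁ = 92

With allocation ratio k = n₂/n₁ = 2, Var(x̄₁−x̄₂) = σ²(1/n₁ + 1/(k·n₁)) = σ²·(k+1)/(k·n₁).
So n₁ = (1 + 1/k)·((z_{α} + z_β)/d)² = 1.500 × (2.578/0.33)².
n₁ = 1.500 × 61.03 = 91.5.
Round up: n₁ = 92, giving n₂ = 2 × 92 = 184.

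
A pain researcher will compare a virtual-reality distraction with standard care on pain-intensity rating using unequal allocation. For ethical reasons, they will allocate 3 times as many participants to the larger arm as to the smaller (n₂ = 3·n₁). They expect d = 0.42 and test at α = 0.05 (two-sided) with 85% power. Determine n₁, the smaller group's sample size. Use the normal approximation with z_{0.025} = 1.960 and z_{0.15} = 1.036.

n₁ = 68

With allocation ratio k = n₂/n₁ = 3, Var(x̄₁−x̄₂) = σ²(1/n₁ + 1/(k·n₁)) = σ²·(k+1)/(k·n₁).
So n₁ = (1 + 1/k)·((z_{α/2} + z_β)/d)² = 1.333 × (2.996/0.42)².
n₁ = 1.333 × 50.88 = 67.8.
Round up: n₁ = 68, giving n₂ = 3 × 68 = 204.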